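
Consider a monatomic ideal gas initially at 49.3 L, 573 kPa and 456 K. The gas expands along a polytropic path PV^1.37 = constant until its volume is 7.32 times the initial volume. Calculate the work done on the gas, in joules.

-39800 J

n = P₁V₁/(RT₁) = 573×49.3/(8.314×456) = 7.45 mol.
Polytropic n=1.37: T₂ = T₁(V₁/V₂)^(n−1) = 456×(0.137)^0.37 = 218 K; P₂ = P₁(V₁/V₂)^n = 37.5 kPa.
W = (P₁V₁−P₂V₂)/(n−1) = (573×49.3−37.5×361)/0.37 = 39800 J.
Work done on the gas = −W_by = -39800 J.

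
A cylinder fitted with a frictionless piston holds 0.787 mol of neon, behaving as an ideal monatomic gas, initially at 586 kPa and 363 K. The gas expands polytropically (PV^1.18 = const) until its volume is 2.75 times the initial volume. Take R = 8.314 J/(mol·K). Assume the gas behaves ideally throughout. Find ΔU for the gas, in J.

V₁ = nRT₁/P₁ = 0.787×8.314×363/586 = 4.05 L.
Polytropic n=1.18: T₂ = T₁(V₁/V₂)^(n−1) = 363×(0.364)^0.18 = 303 K; P₂ = P₁(V₁/V₂)^n = 178 kPa.
For an ideal gas ΔU = nCvΔT with Cv = (3/2)R = 12.5 J/(mol·K).
ΔU = 0.787×12.5×(303−363) = -593 J.

-593 J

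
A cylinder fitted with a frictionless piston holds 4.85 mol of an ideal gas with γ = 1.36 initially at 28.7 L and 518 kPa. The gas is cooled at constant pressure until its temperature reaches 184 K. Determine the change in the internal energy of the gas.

T₁ = P₁V₁/(nR) = 518×28.7/(4.85×8.314) = 369 K.
Isobaric: P stays 518 kPa; V/T = const ⇒ T₂ = 184 K, V₂ = 14.3 L.
For an ideal gas ΔU = nCvΔT with Cv = R/(γ−1) = 23.1 J/(mol·K).
ΔU = 4.85×23.1×(184−369) = -20700 J.

-20700 J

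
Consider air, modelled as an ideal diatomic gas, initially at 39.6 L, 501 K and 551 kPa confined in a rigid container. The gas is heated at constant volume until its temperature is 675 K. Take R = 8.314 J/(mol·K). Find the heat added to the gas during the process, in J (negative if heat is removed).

18900 J

n = P₁V₁/(RT₁) = 551×39.6/(8.314×501) = 5.24 mol.
Isochoric: V stays 39.6 L; P/T = const ⇒ T₂ = 675 K, P₂ = 742 kPa.
W = 0 (no volume change).
ΔU = nCvΔT = 5.24×20.8×(675−501) = 18900 J.
Q = ΔU = 18900 J.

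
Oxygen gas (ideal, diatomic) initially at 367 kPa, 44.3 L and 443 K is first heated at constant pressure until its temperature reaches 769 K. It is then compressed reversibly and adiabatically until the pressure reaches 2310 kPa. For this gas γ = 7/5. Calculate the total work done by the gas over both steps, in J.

n = P₁V₁/(RT₁) = 367×44.3/(8.314×443) = 4.41 mol.
Step 1 — Isobaric: P stays 367 kPa; V/T = const ⇒ T₂ = 769 K, V₂ = 76.9 L.
W = PΔV = 367×(76.9−44.3) kPa·L = 12000 J.
ΔU = nCvΔT = 4.41×20.8×(769−443) = 29900 J.
Q = ΔU + W = nCpΔT = 41900 J.
State after step 1: P = 367 kPa, V = 76.9 L, T = 769 K.
Step 2 — Adiabatic: T₂/T₁ = (P₂/P₁)^((γ−1)/γ) ⇒ T₂ = 769×(6.29)^0.286 = 1300 K; V₂ = 20.7 L.
ΔU = nCvΔT = 4.41×20.8×(1300−769) = 48800 J.
Q = 0 for an adiabatic process, so W = −ΔU = -48800 J.
Net over both steps: W = -36800 J, Q = 41900 J, ΔU = 78700 J.

-36800 J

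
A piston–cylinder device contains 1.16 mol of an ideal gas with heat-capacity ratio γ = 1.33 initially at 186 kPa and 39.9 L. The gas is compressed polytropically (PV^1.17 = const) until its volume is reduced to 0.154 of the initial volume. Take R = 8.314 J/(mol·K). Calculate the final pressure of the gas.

1660 kPa

T₁ = P₁V₁/(nR) = 186×39.9/(1.16×8.314) = 770 K.
Polytropic n=1.17: T₂ = T₁(V₁/V₂)^(n−1) = 770×(6.49)^0.17 = 1060 K; P₂ = P₁(V₁/V₂)^n = 1660 kPa.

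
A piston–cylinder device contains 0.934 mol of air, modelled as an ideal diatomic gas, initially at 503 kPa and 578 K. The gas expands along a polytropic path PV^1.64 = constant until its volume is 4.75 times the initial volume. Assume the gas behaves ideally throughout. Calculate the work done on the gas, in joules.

V₁ = nRT₁/P₁ = 0.934×8.314×578/503 = 8.92 L.
Polytropic n=1.64: T₂ = T₁(V₁/V₂)^(n−1) = 578×(0.211)^0.64 = 213 K; P₂ = P₁(V₁/V₂)^n = 39.1 kPa.
W = (P₁V₁−P₂V₂)/(n−1) = (503×8.92−39.1×42.4)/0.64 = 4430 J.
Work done on the gas = −W_by = -4430 J.

-4430 J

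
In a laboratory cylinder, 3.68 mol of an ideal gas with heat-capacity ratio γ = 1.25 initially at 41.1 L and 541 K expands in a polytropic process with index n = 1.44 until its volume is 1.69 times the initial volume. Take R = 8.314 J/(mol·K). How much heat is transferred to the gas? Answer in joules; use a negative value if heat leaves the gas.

-5890 J

P₁ = nRT₁/V₁ = 3.68×8.314×541/41.1 = 403 kPa.
Polytropic n=1.44: T₂ = T₁(V₁/V₂)^(n−1) = 541×(0.592)^0.44 = 429 K; P₂ = P₁(V₁/V₂)^n = 189 kPa.
W = (P₁V₁−P₂V₂)/(n−1) = (403×41.1−189×69.5)/0.44 = 7760 J.
ΔU = nCvΔT = 3.68×33.3×(429−541) = -13600 J.
Q = ΔU + W = -5890 J.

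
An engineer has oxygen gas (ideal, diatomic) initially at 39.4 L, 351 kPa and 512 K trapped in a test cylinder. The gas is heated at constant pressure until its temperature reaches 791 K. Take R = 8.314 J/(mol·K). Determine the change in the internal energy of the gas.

n = P₁V₁/(RT₁) = 351×39.4/(8.314×512) = 3.25 mol.
Isobaric: P stays 351 kPa; V/T = const ⇒ T₂ = 791 K, V₂ = 60.9 L.
For an ideal gas ΔU = nCvΔT with Cv = (5/2)R = 20.8 J/(mol·K).
ΔU = 3.25×20.8×(791−512) = 18800 J.

18800 J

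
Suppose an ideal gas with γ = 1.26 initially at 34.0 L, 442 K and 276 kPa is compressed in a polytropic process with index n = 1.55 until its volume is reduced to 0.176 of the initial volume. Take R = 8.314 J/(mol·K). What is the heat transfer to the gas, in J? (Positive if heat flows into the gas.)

30400 J

n = P₁V₁/(RT₁) = 276×34.0/(8.314×442) = 2.55 mol.
Polytropic n=1.55: T₂ = T₁(V₁/V₂)^(n−1) = 442×(5.68)^0.55 = 1150 K; P₂ = P₁(V₁/V₂)^n = 4080 kPa.
W = (P₁V₁−P₂V₂)/(n−1) = (276×34.0−4080×5.98)/0.55 = -27300 J.
ΔU = nCvΔT = 2.55×32.0×(1150−442) = 57700 J.
Q = ΔU + W = 30400 J.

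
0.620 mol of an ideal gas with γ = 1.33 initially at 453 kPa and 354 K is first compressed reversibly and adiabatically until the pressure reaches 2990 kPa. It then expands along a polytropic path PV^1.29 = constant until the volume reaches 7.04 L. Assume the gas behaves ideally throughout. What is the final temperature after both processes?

V₁ = nRT₁/P₁ = 0.620×8.314×354/453 = 4.03 L.
Step 1 — Adiabatic: T₂/T₁ = (P₂/P₁)^((γ−1)/γ) ⇒ T₂ = 354×(6.60)^0.248 = 565 K; V₂ = 0.975 L.
ΔU = nCvΔT = 0.620×25.2×(565−354) = 3300 J.
Q = 0 for an adiabatic process, so W = −ΔU = -3300 J.
State after step 1: P = 2990 kPa, V = 0.975 L, T = 565 K.
Step 2 — Polytropic n=1.29: T₂ = T₁(V₁/V₂)^(n−1) = 565×(0.138)^0.29 = 319 K; P₂ = P₁(V₁/V₂)^n = 233 kPa.
W = (P₁V₁−P₂V₂)/(n−1) = (2990×0.975−233×7.04)/0.29 = 4390 J.
ΔU = nCvΔT = 0.620×25.2×(319−565) = -3850 J.
Q = ΔU + W = 532 J.
Net over both steps: W = 1080 J, Q = 532 J, ΔU = -552 J.

319 K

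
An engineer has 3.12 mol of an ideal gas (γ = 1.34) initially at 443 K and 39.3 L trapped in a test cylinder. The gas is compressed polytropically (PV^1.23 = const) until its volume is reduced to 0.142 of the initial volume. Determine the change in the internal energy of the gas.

P₁ = nRT₁/V₁ = 3.12×8.314×443/39.3 = 292 kPa.
Polytropic n=1.23: T₂ = T₁(V₁/V₂)^(n−1) = 443×(7.04)^0.23 = 694 K; P₂ = P₁(V₁/V₂)^n = 3230 kPa.
For an ideal gas ΔU = nCvΔT with Cv = R/(γ−1) = 24.5 J/(mol·K).
ΔU = 3.12×24.5×(694−443) = 19200 J.

19200 J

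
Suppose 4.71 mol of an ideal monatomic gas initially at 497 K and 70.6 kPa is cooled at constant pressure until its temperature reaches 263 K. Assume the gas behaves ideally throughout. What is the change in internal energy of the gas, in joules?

V₁ = nRT₁/P₁ = 4.71×8.314×497/70.6 = 276 L.
Isobaric: P stays 70.6 kPa; V/T = const ⇒ T₂ = 263 K, V₂ = 146 L.
For an ideal gas ΔU = nCvΔT with Cv = (3/2)R = 12.5 J/(mol·K).
ΔU = 4.71×12.5×(263−497) = -13700 J.

-13700 J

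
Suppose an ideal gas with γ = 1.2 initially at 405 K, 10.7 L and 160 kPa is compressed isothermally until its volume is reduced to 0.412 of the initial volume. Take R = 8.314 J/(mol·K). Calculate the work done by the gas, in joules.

-1520 J

n = P₁V₁/(RT₁) = 160×10.7/(8.314×405) = 0.508 mol.
Isothermal: T stays 405 K; PV = const ⇒ V₂ = 4.41 L, P₂ = 388 kPa.
W = nRT ln(V₂/V₁) = 0.508×8.314×405×ln(0.412) = -1520 J.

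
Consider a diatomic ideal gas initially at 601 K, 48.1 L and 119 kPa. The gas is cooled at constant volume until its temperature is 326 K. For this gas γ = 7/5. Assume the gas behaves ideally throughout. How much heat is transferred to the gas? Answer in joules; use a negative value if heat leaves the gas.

n = P₁V₁/(RT₁) = 119×48.1/(8.314×601) = 1.15 mol.
Isochoric: V stays 48.1 L; P/T = const ⇒ T₂ = 326 K, P₂ = 64.5 kPa.
W = 0 (no volume change).
ΔU = nCvΔT = 1.15×20.8×(326−601) = -6550 J.
Q = ΔU = -6550 J.

-6550 J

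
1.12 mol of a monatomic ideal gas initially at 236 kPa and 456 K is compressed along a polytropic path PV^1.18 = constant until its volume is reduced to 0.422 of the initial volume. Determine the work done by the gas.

V₁ = nRT₁/P₁ = 1.12×8.314×456/236 = 18.0 L.
Polytropic n=1.18: T₂ = T₁(V₁/V₂)^(n−1) = 456×(2.37)^0.18 = 533 K; P₂ = P₁(V₁/V₂)^n = 653 kPa.
W = (P₁V₁−P₂V₂)/(n−1) = (236×18.0−653×7.59)/0.18 = -3960 J.

-3960 J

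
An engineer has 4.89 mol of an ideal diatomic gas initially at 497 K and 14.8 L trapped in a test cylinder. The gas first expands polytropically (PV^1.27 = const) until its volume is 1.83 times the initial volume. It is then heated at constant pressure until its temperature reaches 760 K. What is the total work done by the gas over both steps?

25000 J

P₁ = nRT₁/V₁ = 4.89×8.314×497/14.8 = 1370 kPa.
Step 1 — Polytropic n=1.27: T₂ = T₁(V₁/V₂)^(n−1) = 497×(0.546)^0.27 = 422 K; P₂ = P₁(V₁/V₂)^n = 634 kPa.
W = (P₁V₁−P₂V₂)/(n−1) = (1370×14.8−634×27.1)/0.27 = 11300 J.
ΔU = nCvΔT = 4.89×20.8×(422−497) = -7600 J.
Q = ΔU + W = 3660 J.
State after step 1: P = 634 kPa, V = 27.1 L, T = 422 K.
Step 2 — Isobaric: P stays 634 kPa; V/T = const ⇒ T₂ = 760 K, V₂ = 48.8 L.
W = PΔV = 634×(48.8−27.1) kPa·L = 13700 J.
ΔU = nCvΔT = 4.89×20.8×(760−422) = 34300 J.
Q = ΔU + W = nCpΔT = 48100 J.
Net over both steps: W = 25000 J, Q = 51700 J, ΔU = 26700 J.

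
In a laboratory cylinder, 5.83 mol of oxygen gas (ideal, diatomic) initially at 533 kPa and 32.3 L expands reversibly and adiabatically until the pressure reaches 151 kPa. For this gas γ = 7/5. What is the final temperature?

248 K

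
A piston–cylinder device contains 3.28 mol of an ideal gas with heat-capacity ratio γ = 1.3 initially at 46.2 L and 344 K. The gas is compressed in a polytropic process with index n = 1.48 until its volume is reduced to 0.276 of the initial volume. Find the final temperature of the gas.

638 K

P₁ = nRT₁/V₁ = 3.28×8.314×344/46.2 = 203 kPa.
Polytropic n=1.48: T₂ = T₁(V₁/V₂)^(n−1) = 344×(3.62)^0.48 = 638 K; P₂ = P₁(V₁/V₂)^n = 1360 kPa.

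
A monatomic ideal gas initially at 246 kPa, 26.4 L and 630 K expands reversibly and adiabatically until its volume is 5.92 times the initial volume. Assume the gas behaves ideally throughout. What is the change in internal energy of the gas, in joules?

-6760 J

n = P₁V₁/(RT₁) = 246×26.4/(8.314×630) = 1.24 mol.
Adiabatic: TV^(γ−1) = const ⇒ T₂ = 630×(0.169)^0.667 = 193 K; PV^γ = const ⇒ P₂ = 12.7 kPa.
For an ideal gas ΔU = nCvΔT with Cv = (3/2)R = 12.5 J/(mol·K).
ΔU = 1.24×12.5×(193−630) = -6760 J.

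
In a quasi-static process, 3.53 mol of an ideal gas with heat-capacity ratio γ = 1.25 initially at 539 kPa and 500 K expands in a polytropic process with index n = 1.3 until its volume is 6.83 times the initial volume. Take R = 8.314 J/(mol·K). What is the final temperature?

281 K

V₁ = nRT₁/P₁ = 3.53×8.314×500/539 = 27.2 L.
Polytropic n=1.3: T₂ = T₁(V₁/V₂)^(n−1) = 500×(0.146)^0.30 = 281 K; P₂ = P₁(V₁/V₂)^n = 44.3 kPa.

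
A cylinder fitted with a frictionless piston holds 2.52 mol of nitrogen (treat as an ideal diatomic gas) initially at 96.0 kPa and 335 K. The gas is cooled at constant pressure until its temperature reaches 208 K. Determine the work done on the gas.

2660 J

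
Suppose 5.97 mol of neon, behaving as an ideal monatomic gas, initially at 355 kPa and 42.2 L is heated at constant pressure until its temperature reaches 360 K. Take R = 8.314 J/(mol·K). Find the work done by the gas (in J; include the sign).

T₁ = P₁V₁/(nR) = 355×42.2/(5.97×8.314) = 302 K.
Isobaric: P stays 355 kPa; V/T = const ⇒ T₂ = 360 K, V₂ = 50.3 L.
W = PΔV = 355×(50.3−42.2) kPa·L = 2890 J.

2890 J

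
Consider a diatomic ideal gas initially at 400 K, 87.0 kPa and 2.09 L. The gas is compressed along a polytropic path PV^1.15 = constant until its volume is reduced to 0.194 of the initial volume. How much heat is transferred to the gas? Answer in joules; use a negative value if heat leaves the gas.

-211 J

n = P₁V₁/(RT₁) = 87.0×2.09/(8.314×400) = 0.0547 mol.
Polytropic n=1.15: T₂ = T₁(V₁/V₂)^(n−1) = 400×(5.15)^0.15 = 512 K; P₂ = P₁(V₁/V₂)^n = 574 kPa.
W = (P₁V₁−P₂V₂)/(n−1) = (87.0×2.09−574×0.405)/0.15 = -338 J.
ΔU = nCvΔT = 0.0547×20.8×(512−400) = 127 J.
Q = ΔU + W = -211 J.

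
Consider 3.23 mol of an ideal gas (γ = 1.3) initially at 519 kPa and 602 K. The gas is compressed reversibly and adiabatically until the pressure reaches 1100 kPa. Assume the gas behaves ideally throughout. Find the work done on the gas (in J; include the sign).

V₁ = nRT₁/P₁ = 3.23×8.314×602/519 = 31.1 L.
Adiabatic: T₂/T₁ = (P₂/P₁)^((γ−1)/γ) ⇒ T₂ = 602×(2.12)^0.231 = 716 K; V₂ = 17.5 L.
ΔU = nCvΔT = 3.23×27.7×(716−602) = 10200 J.
Q = 0 for an adiabatic process, so W = −ΔU = -10200 J.
Work done on the gas = −W_by = 10200 J.

10200 J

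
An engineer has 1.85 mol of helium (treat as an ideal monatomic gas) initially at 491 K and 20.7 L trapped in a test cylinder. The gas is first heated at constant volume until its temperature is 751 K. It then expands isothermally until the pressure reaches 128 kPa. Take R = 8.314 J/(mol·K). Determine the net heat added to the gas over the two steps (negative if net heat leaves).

P₁ = nRT₁/V₁ = 1.85×8.314×491/20.7 = 365 kPa.
Step 1 — Isochoric: V stays 20.7 L; P/T = const ⇒ T₂ = 751 K, P₂ = 558 kPa.
W = 0 (no volume change).
ΔU = nCvΔT = 1.85×12.5×(751−491) = 6000 J.
Q = ΔU = 6000 J.
State after step 1: P = 558 kPa, V = 20.7 L, T = 751 K.
Step 2 — Isothermal: T stays 751 K; PV = const ⇒ V₂ = 90.2 L, P₂ = 128 kPa.
ΔU = 0 (ideal gas, T constant).
W = nRT ln(V₂/V₁) = 1.85×8.314×751×ln(4.36) = 17000 J.
Q = ΔU + W = 17000 J.
Net over both steps: W = 17000 J, Q = 23000 J, ΔU = 6000 J.

23000 J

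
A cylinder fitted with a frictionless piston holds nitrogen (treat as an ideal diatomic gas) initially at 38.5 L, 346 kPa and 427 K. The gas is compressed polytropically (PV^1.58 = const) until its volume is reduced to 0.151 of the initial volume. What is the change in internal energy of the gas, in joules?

66400 J

n = P₁V₁/(RT₁) = 346×38.5/(8.314×427) = 3.75 mol.
Polytropic n=1.58: T₂ = T₁(V₁/V₂)^(n−1) = 427×(6.62)^0.58 = 1280 K; P₂ = P₁(V₁/V₂)^n = 6860 kPa.
For an ideal gas ΔU = nCvΔT with Cv = (5/2)R = 20.8 J/(mol·K).
ΔU = 3.75×20.8×(1280−427) = 66400 J.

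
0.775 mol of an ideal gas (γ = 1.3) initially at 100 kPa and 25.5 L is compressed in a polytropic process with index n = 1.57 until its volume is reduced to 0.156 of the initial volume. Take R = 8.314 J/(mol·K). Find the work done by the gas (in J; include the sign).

-8430 J

T₁ = P₁V₁/(nR) = 100×25.5/(0.775×8.314) = 396 K.
Polytropic n=1.57: T₂ = T₁(V₁/V₂)^(n−1) = 396×(6.41)^0.57 = 1140 K; P₂ = P₁(V₁/V₂)^n = 1850 kPa.
W = (P₁V₁−P₂V₂)/(n−1) = (100×25.5−1850×3.98)/0.57 = -8430 J.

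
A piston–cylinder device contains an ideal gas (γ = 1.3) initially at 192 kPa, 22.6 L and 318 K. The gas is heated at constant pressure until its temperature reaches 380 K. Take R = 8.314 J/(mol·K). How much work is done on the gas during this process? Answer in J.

n = P₁V₁/(RT₁) = 192×22.6/(8.314×318) = 1.64 mol.
Isobaric: P stays 192 kPa; V/T = const ⇒ T₂ = 380 K, V₂ = 27.0 L.
W = PΔV = 192×(27.0−22.6) kPa·L = 846 J.
Work done on the gas = −W_by = -846 J.

-846 J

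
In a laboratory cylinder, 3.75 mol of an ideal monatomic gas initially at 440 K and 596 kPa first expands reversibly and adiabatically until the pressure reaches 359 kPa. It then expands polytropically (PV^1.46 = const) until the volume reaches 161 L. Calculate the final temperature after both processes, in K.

169 K

V₁ = nRT₁/P₁ = 3.75×8.314×440/596 = 23.0 L.
Step 1 — Adiabatic: T₂/T₁ = (P₂/P₁)^((γ−1)/γ) ⇒ T₂ = 440×(0.602)^0.400 = 359 K; V₂ = 31.2 L.
ΔU = nCvΔT = 3.75×12.5×(359−440) = -3780 J.
Q = 0 for an adiabatic process, so W = −ΔU = 3780 J.
State after step 1: P = 359 kPa, V = 31.2 L, T = 359 K.
Step 2 — Polytropic n=1.46: T₂ = T₁(V₁/V₂)^(n−1) = 359×(0.194)^0.46 = 169 K; P₂ = P₁(V₁/V₂)^n = 32.7 kPa.
W = (P₁V₁−P₂V₂)/(n−1) = (359×31.2−32.7×161)/0.46 = 12900 J.
ΔU = nCvΔT = 3.75×12.5×(169−359) = -8900 J.
Q = ΔU + W = 4000 J.
Net over both steps: W = 16700 J, Q = 4000 J, ΔU = -12700 J.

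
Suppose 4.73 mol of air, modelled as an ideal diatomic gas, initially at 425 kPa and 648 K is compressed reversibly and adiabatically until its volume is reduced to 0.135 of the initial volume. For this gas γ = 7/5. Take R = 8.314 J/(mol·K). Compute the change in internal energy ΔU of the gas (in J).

78200 J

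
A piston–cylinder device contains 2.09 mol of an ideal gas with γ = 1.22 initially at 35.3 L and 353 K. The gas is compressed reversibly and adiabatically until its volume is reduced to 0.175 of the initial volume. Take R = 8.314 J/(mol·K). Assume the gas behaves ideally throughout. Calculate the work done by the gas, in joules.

-13000 J

P₁ = nRT₁/V₁ = 2.09×8.314×353/35.3 = 174 kPa.
Adiabatic: TV^(γ−1) = const ⇒ T₂ = 353×(5.71)^0.220 = 518 K; PV^γ = const ⇒ P₂ = 1460 kPa.
ΔU = nCvΔT = 2.09×37.8×(518−353) = 13000 J.
Q = 0 for an adiabatic process, so W = −ΔU = -13000 J.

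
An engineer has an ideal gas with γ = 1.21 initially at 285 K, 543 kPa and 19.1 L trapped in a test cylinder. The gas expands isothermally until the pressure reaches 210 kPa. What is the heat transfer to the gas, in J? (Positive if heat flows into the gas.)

9850 J

n = P₁V₁/(RT₁) = 543×19.1/(8.314×285) = 4.38 mol.
Isothermal: T stays 285 K; PV = const ⇒ V₂ = 49.4 L, P₂ = 210 kPa.
ΔU = 0 (ideal gas, T constant).
W = nRT ln(V₂/V₁) = 4.38×8.314×285×ln(2.59) = 9850 J.
Q = ΔU + W = 9850 J.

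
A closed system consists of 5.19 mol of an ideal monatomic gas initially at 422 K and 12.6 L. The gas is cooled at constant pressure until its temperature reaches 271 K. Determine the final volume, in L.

P₁ = nRT₁/V₁ = 5.19×8.314×422/12.6 = 1450 kPa.
Isobaric: P stays 1450 kPa; V/T = const ⇒ T₂ = 271 K, V₂ = 8.09 L.

8.09 L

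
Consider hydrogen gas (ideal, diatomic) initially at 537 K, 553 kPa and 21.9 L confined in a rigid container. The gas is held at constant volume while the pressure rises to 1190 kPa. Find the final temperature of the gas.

Isochoric: V stays 21.9 L; P/T = const ⇒ T₂ = 1160 K, P₂ = 1190 kPa.

1160 K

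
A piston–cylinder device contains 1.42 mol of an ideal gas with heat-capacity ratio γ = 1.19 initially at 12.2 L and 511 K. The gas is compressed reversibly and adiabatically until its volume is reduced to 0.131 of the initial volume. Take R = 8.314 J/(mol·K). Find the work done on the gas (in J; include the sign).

15000 J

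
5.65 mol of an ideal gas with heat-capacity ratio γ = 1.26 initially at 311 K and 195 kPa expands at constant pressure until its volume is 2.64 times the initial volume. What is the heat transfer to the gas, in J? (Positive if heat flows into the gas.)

V₁ = nRT₁/P₁ = 5.65×8.314×311/195 = 74.9 L.
Isobaric: P stays 195 kPa; V/T = const ⇒ T₂ = 821 K, V₂ = 198 L.
W = PΔV = 195×(198−74.9) kPa·L = 24000 J.
ΔU = nCvΔT = 5.65×32.0×(821−311) = 92100 J.
Q = ΔU + W = nCpΔT = 116000 J.

116000 J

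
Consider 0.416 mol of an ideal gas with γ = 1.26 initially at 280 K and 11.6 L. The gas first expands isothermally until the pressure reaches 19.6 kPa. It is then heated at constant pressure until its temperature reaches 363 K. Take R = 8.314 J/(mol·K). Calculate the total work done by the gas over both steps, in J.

P₁ = nRT₁/V₁ = 0.416×8.314×280/11.6 = 83.5 kPa.
Step 1 — Isothermal: T stays 280 K; PV = const ⇒ V₂ = 49.4 L, P₂ = 19.6 kPa.
ΔU = 0 (ideal gas, T constant).
W = nRT ln(V₂/V₁) = 0.416×8.314×280×ln(4.26) = 1400 J.
Q = ΔU + W = 1400 J.
State after step 1: P = 19.6 kPa, V = 49.4 L, T = 280 K.
Step 2 — Isobaric: P stays 19.6 kPa; V/T = const ⇒ T₂ = 363 K, V₂ = 64.1 L.
W = PΔV = 19.6×(64.1−49.4) kPa·L = 287 J.
ΔU = nCvΔT = 0.416×32.0×(363−280) = 1100 J.
Q = ΔU + W = nCpΔT = 1390 J.
Net over both steps: W = 1690 J, Q = 2790 J, ΔU = 1100 J.

1690 J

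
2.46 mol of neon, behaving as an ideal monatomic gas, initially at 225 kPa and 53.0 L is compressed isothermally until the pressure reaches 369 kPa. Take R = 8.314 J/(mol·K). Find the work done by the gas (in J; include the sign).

T₁ = P₁V₁/(nR) = 225×53.0/(2.46×8.314) = 583 K.
Isothermal: T stays 583 K; PV = const ⇒ V₂ = 32.3 L, P₂ = 369 kPa.
W = nRT ln(V₂/V₁) = 2.46×8.314×583×ln(0.610) = -5900 J.

-5900 J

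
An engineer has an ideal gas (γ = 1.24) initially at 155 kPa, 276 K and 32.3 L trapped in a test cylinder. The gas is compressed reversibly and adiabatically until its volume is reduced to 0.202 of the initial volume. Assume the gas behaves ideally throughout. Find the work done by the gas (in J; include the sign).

-9760 J

n = P₁V₁/(RT₁) = 155×32.3/(8.314×276) = 2.18 mol.
Adiabatic: TV^(γ−1) = const ⇒ T₂ = 276×(4.95)^0.240 = 405 K; PV^γ = const ⇒ P₂ = 1130 kPa.
ΔU = nCvΔT = 2.18×34.6×(405−276) = 9760 J.
Q = 0 for an adiabatic process, so W = −ΔU = -9760 J.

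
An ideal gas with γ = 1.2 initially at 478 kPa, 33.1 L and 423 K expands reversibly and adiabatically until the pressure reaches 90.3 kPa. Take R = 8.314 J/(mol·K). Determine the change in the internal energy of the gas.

n = P₁V₁/(RT₁) = 478×33.1/(8.314×423) = 4.50 mol.
Adiabatic: T₂/T₁ = (P₂/P₁)^((γ−1)/γ) ⇒ T₂ = 423×(0.189)^0.167 = 320 K; V₂ = 133 L.
For an ideal gas ΔU = nCvΔT with Cv = R/(γ−1) = 41.6 J/(mol·K).
ΔU = 4.50×41.6×(320−423) = -19200 J.

-19200 J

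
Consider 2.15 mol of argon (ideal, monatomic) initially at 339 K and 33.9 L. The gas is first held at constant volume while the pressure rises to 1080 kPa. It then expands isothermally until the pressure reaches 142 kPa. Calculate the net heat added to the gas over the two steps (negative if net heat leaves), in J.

120000 J

P₁ = nRT₁/V₁ = 2.15×8.314×339/33.9 = 179 kPa.
Step 1 — Isochoric: V stays 33.9 L; P/T = const ⇒ T₂ = 2050 K, P₂ = 1080 kPa.
W = 0 (no volume change).
ΔU = nCvΔT = 2.15×12.5×(2050−339) = 45800 J.
Q = ΔU = 45800 J.
State after step 1: P = 1080 kPa, V = 33.9 L, T = 2050 K.
Step 2 — Isothermal: T stays 2050 K; PV = const ⇒ V₂ = 258 L, P₂ = 142 kPa.
ΔU = 0 (ideal gas, T constant).
W = nRT ln(V₂/V₁) = 2.15×8.314×2050×ln(7.61) = 74300 J.
Q = ΔU + W = 74300 J.
Net over both steps: W = 74300 J, Q = 120000 J, ΔU = 45800 J.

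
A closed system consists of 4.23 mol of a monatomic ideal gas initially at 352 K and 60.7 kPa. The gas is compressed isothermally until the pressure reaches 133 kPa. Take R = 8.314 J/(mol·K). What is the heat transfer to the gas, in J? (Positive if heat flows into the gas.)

-9710 J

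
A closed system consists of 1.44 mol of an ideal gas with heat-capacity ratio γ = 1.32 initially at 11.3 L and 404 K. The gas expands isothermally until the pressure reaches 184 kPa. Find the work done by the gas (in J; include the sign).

P₁ = nRT₁/V₁ = 1.44×8.314×404/11.3 = 428 kPa.
Isothermal: T stays 404 K; PV = const ⇒ V₂ = 26.3 L, P₂ = 184 kPa.
W = nRT ln(V₂/V₁) = 1.44×8.314×404×ln(2.33) = 4080 J.

4080 J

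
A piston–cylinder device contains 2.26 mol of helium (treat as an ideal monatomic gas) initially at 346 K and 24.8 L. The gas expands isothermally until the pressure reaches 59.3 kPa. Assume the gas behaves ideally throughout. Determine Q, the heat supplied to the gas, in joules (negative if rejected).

P₁ = nRT₁/V₁ = 2.26×8.314×346/24.8 = 262 kPa.
Isothermal: T stays 346 K; PV = const ⇒ V₂ = 110 L, P₂ = 59.3 kPa.
ΔU = 0 (ideal gas, T constant).
W = nRT ln(V₂/V₁) = 2.26×8.314×346×ln(4.42) = 9660 J.
Q = ΔU + W = 9660 J.

9660 J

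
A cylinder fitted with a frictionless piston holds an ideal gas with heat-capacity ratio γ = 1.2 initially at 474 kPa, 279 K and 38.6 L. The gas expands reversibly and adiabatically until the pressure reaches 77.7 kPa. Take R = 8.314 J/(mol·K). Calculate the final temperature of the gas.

Adiabatic: T₂/T₁ = (P₂/P₁)^((γ−1)/γ) ⇒ T₂ = 279×(0.164)^0.167 = 206 K; V₂ = 174 L.

206 K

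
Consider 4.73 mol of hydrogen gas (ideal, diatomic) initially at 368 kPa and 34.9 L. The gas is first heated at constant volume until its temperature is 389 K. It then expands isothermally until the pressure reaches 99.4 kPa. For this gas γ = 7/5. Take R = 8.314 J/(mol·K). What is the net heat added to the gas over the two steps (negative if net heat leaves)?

T₁ = P₁V₁/(nR) = 368×34.9/(4.73×8.314) = 327 K.
Step 1 — Isochoric: V stays 34.9 L; P/T = const ⇒ T₂ = 389 K, P₂ = 438 kPa.
W = 0 (no volume change).
ΔU = nCvΔT = 4.73×20.8×(389−327) = 6140 J.
Q = ΔU = 6140 J.
State after step 1: P = 438 kPa, V = 34.9 L, T = 389 K.
Step 2 — Isothermal: T stays 389 K; PV = const ⇒ V₂ = 154 L, P₂ = 99.4 kPa.
ΔU = 0 (ideal gas, T constant).
W = nRT ln(V₂/V₁) = 4.73×8.314×389×ln(4.41) = 22700 J.
Q = ΔU + W = 22700 J.
Net over both steps: W = 22700 J, Q = 28800 J, ΔU = 6140 J.

28800 J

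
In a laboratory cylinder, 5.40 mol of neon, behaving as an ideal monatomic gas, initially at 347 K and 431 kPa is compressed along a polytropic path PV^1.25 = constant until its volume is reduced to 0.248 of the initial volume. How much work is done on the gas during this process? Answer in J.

26000 J

V₁ = nRT₁/P₁ = 5.40×8.314×347/431 = 36.1 L.
Polytropic n=1.25: T₂ = T₁(V₁/V₂)^(n−1) = 347×(4.03)^0.25 = 492 K; P₂ = P₁(V₁/V₂)^n = 2460 kPa.
W = (P₁V₁−P₂V₂)/(n−1) = (431×36.1−2460×8.96)/0.25 = -26000 J.
Work done on the gas = −W_by = 26000 J.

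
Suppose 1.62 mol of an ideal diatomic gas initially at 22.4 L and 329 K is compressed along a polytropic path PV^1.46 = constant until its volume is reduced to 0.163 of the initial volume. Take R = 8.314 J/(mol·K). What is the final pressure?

2800 kPa

P₁ = nRT₁/V₁ = 1.62×8.314×329/22.4 = 198 kPa.
Polytropic n=1.46: T₂ = T₁(V₁/V₂)^(n−1) = 329×(6.13)^0.46 = 758 K; P₂ = P₁(V₁/V₂)^n = 2800 kPa.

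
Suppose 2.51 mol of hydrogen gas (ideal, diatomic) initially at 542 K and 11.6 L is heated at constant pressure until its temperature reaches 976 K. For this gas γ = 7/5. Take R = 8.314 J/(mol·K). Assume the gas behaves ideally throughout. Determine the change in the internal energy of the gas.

22600 J

P₁ = nRT₁/V₁ = 2.51×8.314×542/11.6 = 975 kPa.
Isobaric: P stays 975 kPa; V/T = const ⇒ T₂ = 976 K, V₂ = 20.9 L.
For an ideal gas ΔU = nCvΔT with Cv = (5/2)R = 20.8 J/(mol·K).
ΔU = 2.51×20.8×(976−542) = 22600 J.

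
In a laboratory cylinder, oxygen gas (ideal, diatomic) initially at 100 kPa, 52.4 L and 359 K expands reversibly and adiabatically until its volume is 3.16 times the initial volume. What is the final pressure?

Adiabatic: TV^(γ−1) = const ⇒ T₂ = 359×(0.316)^0.400 = 227 K; PV^γ = const ⇒ P₂ = 20.0 kPa.

20.0 kPa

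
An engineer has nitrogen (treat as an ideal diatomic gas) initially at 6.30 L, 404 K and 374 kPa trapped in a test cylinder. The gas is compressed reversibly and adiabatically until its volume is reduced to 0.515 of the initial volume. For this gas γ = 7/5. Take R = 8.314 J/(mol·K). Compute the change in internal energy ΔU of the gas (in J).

1790 J

n = P₁V₁/(RT₁) = 374×6.30/(8.314×404) = 0.701 mol.
Adiabatic: TV^(γ−1) = const ⇒ T₂ = 404×(1.94)^0.400 = 527 K; PV^γ = const ⇒ P₂ = 947 kPa.
For an ideal gas ΔU = nCvΔT with Cv = (5/2)R = 20.8 J/(mol·K).
ΔU = 0.701×20.8×(527−404) = 1790 J.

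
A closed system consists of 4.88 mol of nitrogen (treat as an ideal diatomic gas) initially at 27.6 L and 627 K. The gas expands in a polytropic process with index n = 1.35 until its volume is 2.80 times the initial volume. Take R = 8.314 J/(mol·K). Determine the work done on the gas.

P₁ = nRT₁/V₁ = 4.88×8.314×627/27.6 = 922 kPa.
Polytropic n=1.35: T₂ = T₁(V₁/V₂)^(n−1) = 627×(0.357)^0.35 = 437 K; P₂ = P₁(V₁/V₂)^n = 230 kPa.
W = (P₁V₁−P₂V₂)/(n−1) = (922×27.6−230×77.3)/0.35 = 22000 J.
Work done on the gas = −W_by = -22000 J.

-22000 J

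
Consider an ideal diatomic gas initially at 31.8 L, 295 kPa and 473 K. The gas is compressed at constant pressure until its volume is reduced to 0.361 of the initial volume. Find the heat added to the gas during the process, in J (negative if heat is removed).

-21000 J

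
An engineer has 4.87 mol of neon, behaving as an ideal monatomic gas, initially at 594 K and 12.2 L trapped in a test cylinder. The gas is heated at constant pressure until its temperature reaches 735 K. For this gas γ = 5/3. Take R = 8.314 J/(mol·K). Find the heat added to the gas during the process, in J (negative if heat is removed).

14300 J

P₁ = nRT₁/V₁ = 4.87×8.314×594/12.2 = 1970 kPa.
Isobaric: P stays 1970 kPa; V/T = const ⇒ T₂ = 735 K, V₂ = 15.1 L.
W = PΔV = 1970×(15.1−12.2) kPa·L = 5710 J.
ΔU = nCvΔT = 4.87×12.5×(735−594) = 8560 J.
Q = ΔU + W = nCpΔT = 14300 J.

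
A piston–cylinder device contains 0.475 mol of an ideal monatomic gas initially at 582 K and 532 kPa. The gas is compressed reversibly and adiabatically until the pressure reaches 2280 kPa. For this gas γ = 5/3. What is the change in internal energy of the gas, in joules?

2720 J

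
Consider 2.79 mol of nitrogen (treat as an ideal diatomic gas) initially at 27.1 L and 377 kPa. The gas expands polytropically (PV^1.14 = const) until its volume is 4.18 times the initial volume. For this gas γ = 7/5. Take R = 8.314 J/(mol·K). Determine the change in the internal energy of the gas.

-4640 J

T₁ = P₁V₁/(nR) = 377×27.1/(2.79×8.314) = 440 K.
Polytropic n=1.14: T₂ = T₁(V₁/V₂)^(n−1) = 440×(0.239)^0.14 = 361 K; P₂ = P₁(V₁/V₂)^n = 73.8 kPa.
For an ideal gas ΔU = nCvΔT with Cv = (5/2)R = 20.8 J/(mol·K).
ΔU = 2.79×20.8×(361−440) = -4640 J.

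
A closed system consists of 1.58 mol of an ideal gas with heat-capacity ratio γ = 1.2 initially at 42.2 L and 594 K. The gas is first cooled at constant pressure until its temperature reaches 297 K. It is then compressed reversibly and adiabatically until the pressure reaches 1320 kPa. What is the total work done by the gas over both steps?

-11500 J

P₁ = nRT₁/V₁ = 1.58×8.314×594/42.2 = 185 kPa.
Step 1 — Isobaric: P stays 185 kPa; V/T = const ⇒ T₂ = 297 K, V₂ = 21.1 L.
W = PΔV = 185×(21.1−42.2) kPa·L = -3900 J.
ΔU = nCvΔT = 1.58×41.6×(297−594) = -19500 J.
Q = ΔU + W = nCpΔT = -23400 J.
State after step 1: P = 185 kPa, V = 21.1 L, T = 297 K.
Step 2 — Adiabatic: T₂/T₁ = (P₂/P₁)^((γ−1)/γ) ⇒ T₂ = 297×(7.14)^0.167 = 412 K; V₂ = 4.10 L.
ΔU = nCvΔT = 1.58×41.6×(412−297) = 7560 J.
Q = 0 for an adiabatic process, so W = −ΔU = -7560 J.
Net over both steps: W = -11500 J, Q = -23400 J, ΔU = -11900 J.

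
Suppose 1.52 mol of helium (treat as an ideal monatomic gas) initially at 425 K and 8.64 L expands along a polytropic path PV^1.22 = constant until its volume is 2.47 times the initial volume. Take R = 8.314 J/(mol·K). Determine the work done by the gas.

4400 J

P₁ = nRT₁/V₁ = 1.52×8.314×425/8.64 = 622 kPa.
Polytropic n=1.22: T₂ = T₁(V₁/V₂)^(n−1) = 425×(0.405)^0.22 = 348 K; P₂ = P₁(V₁/V₂)^n = 206 kPa.
W = (P₁V₁−P₂V₂)/(n−1) = (622×8.64−206×21.3)/0.22 = 4400 J.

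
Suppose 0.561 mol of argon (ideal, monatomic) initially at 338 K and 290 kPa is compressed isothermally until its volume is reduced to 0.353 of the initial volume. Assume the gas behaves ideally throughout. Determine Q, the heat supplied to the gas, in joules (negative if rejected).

-1640 J

V₁ = nRT₁/P₁ = 0.561×8.314×338/290 = 5.44 L.
Isothermal: T stays 338 K; PV = const ⇒ V₂ = 1.92 L, P₂ = 822 kPa.
ΔU = 0 (ideal gas, T constant).
W = nRT ln(V₂/V₁) = 0.561×8.314×338×ln(0.353) = -1640 J.
Q = ΔU + W = -1640 J.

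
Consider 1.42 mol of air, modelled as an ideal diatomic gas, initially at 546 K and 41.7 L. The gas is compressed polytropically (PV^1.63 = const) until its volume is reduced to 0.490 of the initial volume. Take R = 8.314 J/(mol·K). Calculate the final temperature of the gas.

P₁ = nRT₁/V₁ = 1.42×8.314×546/41.7 = 155 kPa.
Polytropic n=1.63: T₂ = T₁(V₁/V₂)^(n−1) = 546×(2.04)^0.63 = 856 K; P₂ = P₁(V₁/V₂)^n = 494 kPa.

856 K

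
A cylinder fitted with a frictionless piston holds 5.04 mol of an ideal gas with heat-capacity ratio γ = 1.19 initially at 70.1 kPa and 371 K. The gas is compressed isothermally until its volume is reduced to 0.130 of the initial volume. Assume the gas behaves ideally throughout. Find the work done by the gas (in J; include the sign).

V₁ = nRT₁/P₁ = 5.04×8.314×371/70.1 = 222 L.
Isothermal: T stays 371 K; PV = const ⇒ V₂ = 28.8 L, P₂ = 539 kPa.
W = nRT ln(V₂/V₁) = 5.04×8.314×371×ln(0.130) = -31700 J.

-31700 J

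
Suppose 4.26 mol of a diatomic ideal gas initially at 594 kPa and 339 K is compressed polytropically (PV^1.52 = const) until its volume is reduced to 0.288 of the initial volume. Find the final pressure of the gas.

3940 kPa

V₁ = nRT₁/P₁ = 4.26×8.314×339/594 = 20.2 L.
Polytropic n=1.52: T₂ = T₁(V₁/V₂)^(n−1) = 339×(3.47)^0.52 = 648 K; P₂ = P₁(V₁/V₂)^n = 3940 kPa.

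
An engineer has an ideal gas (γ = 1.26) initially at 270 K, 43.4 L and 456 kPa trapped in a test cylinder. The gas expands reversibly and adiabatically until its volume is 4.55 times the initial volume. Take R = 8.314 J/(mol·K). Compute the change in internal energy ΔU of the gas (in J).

-24800 J

n = P₁V₁/(RT₁) = 456×43.4/(8.314×270) = 8.82 mol.
Adiabatic: TV^(γ−1) = const ⇒ T₂ = 270×(0.220)^0.260 = 182 K; PV^γ = const ⇒ P₂ = 67.6 kPa.
For an ideal gas ΔU = nCvΔT with Cv = R/(γ−1) = 32.0 J/(mol·K).
ΔU = 8.82×32.0×(182−270) = -24800 J.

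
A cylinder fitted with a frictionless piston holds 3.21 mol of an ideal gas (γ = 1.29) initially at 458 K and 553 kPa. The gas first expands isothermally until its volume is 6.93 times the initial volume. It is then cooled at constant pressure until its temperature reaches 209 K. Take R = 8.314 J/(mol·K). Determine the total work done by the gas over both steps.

17000 J

V₁ = nRT₁/P₁ = 3.21×8.314×458/553 = 22.1 L.
Step 1 — Isothermal: T stays 458 K; PV = const ⇒ V₂ = 153 L, P₂ = 79.8 kPa.
ΔU = 0 (ideal gas, T constant).
W = nRT ln(V₂/V₁) = 3.21×8.314×458×ln(6.93) = 23700 J.
Q = ΔU + W = 23700 J.
State after step 1: P = 79.8 kPa, V = 153 L, T = 458 K.
Step 2 — Isobaric: P stays 79.8 kPa; V/T = const ⇒ T₂ = 209 K, V₂ = 69.9 L.
W = PΔV = 79.8×(69.9−153) kPa·L = -6650 J.
ΔU = nCvΔT = 3.21×28.7×(209−458) = -22900 J.
Q = ΔU + W = nCpΔT = -29600 J.
Net over both steps: W = 17000 J, Q = -5900 J, ΔU = -22900 J.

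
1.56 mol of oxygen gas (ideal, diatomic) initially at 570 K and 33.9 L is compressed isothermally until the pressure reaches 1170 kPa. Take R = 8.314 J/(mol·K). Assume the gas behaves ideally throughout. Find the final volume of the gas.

P₁ = nRT₁/V₁ = 1.56×8.314×570/33.9 = 218 kPa.
Isothermal: T stays 570 K; PV = const ⇒ V₂ = 6.32 L, P₂ = 1170 kPa.

6.32 L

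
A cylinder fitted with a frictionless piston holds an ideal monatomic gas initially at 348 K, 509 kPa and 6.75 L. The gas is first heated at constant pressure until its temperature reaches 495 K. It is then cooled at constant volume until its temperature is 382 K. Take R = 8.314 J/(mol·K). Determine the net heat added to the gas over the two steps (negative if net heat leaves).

n = P₁V₁/(RT₁) = 509×6.75/(8.314×348) = 1.19 mol.
Step 1 — Isobaric: P stays 509 kPa; V/T = const ⇒ T₂ = 495 K, V₂ = 9.60 L.
W = PΔV = 509×(9.60−6.75) kPa·L = 1450 J.
ΔU = nCvΔT = 1.19×12.5×(495−348) = 2180 J.
Q = ΔU + W = nCpΔT = 3630 J.
State after step 1: P = 509 kPa, V = 9.60 L, T = 495 K.
Step 2 — Isochoric: V stays 9.60 L; P/T = const ⇒ T₂ = 382 K, P₂ = 393 kPa.
W = 0 (no volume change).
ΔU = nCvΔT = 1.19×12.5×(382−495) = -1670 J.
Q = ΔU = -1670 J.
Net over both steps: W = 1450 J, Q = 1950 J, ΔU = 504 J.

1950 J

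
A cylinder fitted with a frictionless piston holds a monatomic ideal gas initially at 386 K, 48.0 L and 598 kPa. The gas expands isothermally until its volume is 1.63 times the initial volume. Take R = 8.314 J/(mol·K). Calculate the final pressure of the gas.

367 kPa

Isothermal: T stays 386 K; PV = const ⇒ V₂ = 78.2 L, P₂ = 367 kPa.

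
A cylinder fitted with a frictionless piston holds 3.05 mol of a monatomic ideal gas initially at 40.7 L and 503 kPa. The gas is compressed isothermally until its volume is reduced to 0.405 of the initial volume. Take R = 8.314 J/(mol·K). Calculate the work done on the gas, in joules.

18500 J

T₁ = P₁V₁/(nR) = 503×40.7/(3.05×8.314) = 807 K.
Isothermal: T stays 807 K; PV = const ⇒ V₂ = 16.5 L, P₂ = 1240 kPa.
W = nRT ln(V₂/V₁) = 3.05×8.314×807×ln(0.405) = -18500 J.
Work done on the gas = −W_by = 18500 J.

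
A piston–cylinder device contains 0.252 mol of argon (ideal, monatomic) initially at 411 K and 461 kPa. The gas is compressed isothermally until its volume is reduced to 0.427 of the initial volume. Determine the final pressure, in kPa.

1080 kPa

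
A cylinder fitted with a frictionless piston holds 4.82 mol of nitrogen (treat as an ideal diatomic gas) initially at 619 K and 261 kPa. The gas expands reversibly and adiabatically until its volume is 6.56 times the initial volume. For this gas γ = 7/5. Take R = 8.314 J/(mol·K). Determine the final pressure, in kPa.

18.7 kPa

V₁ = nRT₁/P₁ = 4.82×8.314×619/261 = 95.0 L.
Adiabatic: TV^(γ−1) = const ⇒ T₂ = 619×(0.152)^0.400 = 292 K; PV^γ = const ⇒ P₂ = 18.7 kPa.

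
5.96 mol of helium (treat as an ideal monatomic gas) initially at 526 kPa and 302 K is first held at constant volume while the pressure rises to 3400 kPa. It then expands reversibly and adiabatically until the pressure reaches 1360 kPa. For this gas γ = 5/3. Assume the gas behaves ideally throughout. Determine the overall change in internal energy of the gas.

V₁ = nRT₁/P₁ = 5.96×8.314×302/526 = 28.4 L.
Step 1 — Isochoric: V stays 28.4 L; P/T = const ⇒ T₂ = 1950 K, P₂ = 3400 kPa.
W = 0 (no volume change).
ΔU = nCvΔT = 5.96×12.5×(1950−302) = 123000 J.
Q = ΔU = 123000 J.
State after step 1: P = 3400 kPa, V = 28.4 L, T = 1950 K.
Step 2 — Adiabatic: T₂/T₁ = (P₂/P₁)^((γ−1)/γ) ⇒ T₂ = 1950×(0.400)^0.400 = 1350 K; V₂ = 49.3 L.
ΔU = nCvΔT = 5.96×12.5×(1350−1950) = -44500 J.
Q = 0 for an adiabatic process, so W = −ΔU = 44500 J.
Net over both steps: W = 44500 J, Q = 123000 J, ΔU = 78100 J.

78100 J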